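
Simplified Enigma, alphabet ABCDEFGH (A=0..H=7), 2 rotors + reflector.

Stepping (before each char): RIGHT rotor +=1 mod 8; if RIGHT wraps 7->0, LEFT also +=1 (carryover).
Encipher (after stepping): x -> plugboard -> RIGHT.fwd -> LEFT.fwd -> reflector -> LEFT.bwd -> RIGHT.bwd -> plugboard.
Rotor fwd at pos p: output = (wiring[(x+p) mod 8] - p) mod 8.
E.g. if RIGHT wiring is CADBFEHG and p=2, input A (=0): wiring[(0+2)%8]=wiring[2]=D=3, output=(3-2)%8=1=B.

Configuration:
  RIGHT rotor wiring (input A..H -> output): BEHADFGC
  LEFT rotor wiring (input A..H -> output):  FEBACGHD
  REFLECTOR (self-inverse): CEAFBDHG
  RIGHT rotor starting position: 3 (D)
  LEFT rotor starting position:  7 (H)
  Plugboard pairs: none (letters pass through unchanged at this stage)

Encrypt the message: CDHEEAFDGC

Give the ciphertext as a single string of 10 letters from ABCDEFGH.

Char 1 ('C'): step: R->4, L=7; C->plug->C->R->C->L->F->refl->D->L'->F->R'->E->plug->E
Char 2 ('D'): step: R->5, L=7; D->plug->D->R->E->L->B->refl->E->L'->A->R'->A->plug->A
Char 3 ('H'): step: R->6, L=7; H->plug->H->R->H->L->A->refl->C->L'->D->R'->C->plug->C
Char 4 ('E'): step: R->7, L=7; E->plug->E->R->B->L->G->refl->H->L'->G->R'->G->plug->G
Char 5 ('E'): step: R->0, L->0 (L advanced); E->plug->E->R->D->L->A->refl->C->L'->E->R'->B->plug->B
Char 6 ('A'): step: R->1, L=0; A->plug->A->R->D->L->A->refl->C->L'->E->R'->E->plug->E
Char 7 ('F'): step: R->2, L=0; F->plug->F->R->A->L->F->refl->D->L'->H->R'->G->plug->G
Char 8 ('D'): step: R->3, L=0; D->plug->D->R->D->L->A->refl->C->L'->E->R'->H->plug->H
Char 9 ('G'): step: R->4, L=0; G->plug->G->R->D->L->A->refl->C->L'->E->R'->H->plug->H
Char 10 ('C'): step: R->5, L=0; C->plug->C->R->F->L->G->refl->H->L'->G->R'->H->plug->H

Answer: EACGBEGHHH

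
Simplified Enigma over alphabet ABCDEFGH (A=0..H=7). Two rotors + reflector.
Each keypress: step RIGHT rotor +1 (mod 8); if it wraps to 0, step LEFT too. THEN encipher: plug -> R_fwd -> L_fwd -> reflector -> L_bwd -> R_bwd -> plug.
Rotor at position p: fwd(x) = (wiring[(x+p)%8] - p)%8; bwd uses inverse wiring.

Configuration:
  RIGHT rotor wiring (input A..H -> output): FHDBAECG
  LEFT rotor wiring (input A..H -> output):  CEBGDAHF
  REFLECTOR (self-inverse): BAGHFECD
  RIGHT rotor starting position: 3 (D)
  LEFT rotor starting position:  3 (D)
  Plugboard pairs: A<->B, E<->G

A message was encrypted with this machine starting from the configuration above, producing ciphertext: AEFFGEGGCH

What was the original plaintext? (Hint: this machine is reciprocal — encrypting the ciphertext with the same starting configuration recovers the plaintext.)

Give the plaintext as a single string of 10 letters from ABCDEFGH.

Char 1 ('A'): step: R->4, L=3; A->plug->B->R->A->L->D->refl->H->L'->F->R'->H->plug->H
Char 2 ('E'): step: R->5, L=3; E->plug->G->R->E->L->C->refl->G->L'->H->R'->A->plug->B
Char 3 ('F'): step: R->6, L=3; F->plug->F->R->D->L->E->refl->F->L'->C->R'->G->plug->E
Char 4 ('F'): step: R->7, L=3; F->plug->F->R->B->L->A->refl->B->L'->G->R'->B->plug->A
Char 5 ('G'): step: R->0, L->4 (L advanced); G->plug->E->R->A->L->H->refl->D->L'->C->R'->G->plug->E
Char 6 ('E'): step: R->1, L=4; E->plug->G->R->F->L->A->refl->B->L'->D->R'->E->plug->G
Char 7 ('G'): step: R->2, L=4; G->plug->E->R->A->L->H->refl->D->L'->C->R'->D->plug->D
Char 8 ('G'): step: R->3, L=4; G->plug->E->R->D->L->B->refl->A->L'->F->R'->B->plug->A
Char 9 ('C'): step: R->4, L=4; C->plug->C->R->G->L->F->refl->E->L'->B->R'->E->plug->G
Char 10 ('H'): step: R->5, L=4; H->plug->H->R->D->L->B->refl->A->L'->F->R'->B->plug->A

Answer: HBEAEGDAGA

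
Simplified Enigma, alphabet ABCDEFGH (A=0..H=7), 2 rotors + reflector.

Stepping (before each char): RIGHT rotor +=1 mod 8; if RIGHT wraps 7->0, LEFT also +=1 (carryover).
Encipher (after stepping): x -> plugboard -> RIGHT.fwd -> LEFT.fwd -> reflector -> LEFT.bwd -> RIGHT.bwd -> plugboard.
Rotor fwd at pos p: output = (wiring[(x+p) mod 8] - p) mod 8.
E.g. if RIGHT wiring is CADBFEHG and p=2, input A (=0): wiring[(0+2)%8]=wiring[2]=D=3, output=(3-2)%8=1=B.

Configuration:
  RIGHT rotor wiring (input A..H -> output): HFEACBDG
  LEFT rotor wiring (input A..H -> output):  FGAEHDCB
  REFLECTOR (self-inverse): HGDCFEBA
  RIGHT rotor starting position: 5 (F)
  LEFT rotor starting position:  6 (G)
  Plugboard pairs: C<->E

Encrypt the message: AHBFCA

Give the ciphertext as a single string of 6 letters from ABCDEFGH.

Answer: CCCGHG

Derivation:
Char 1 ('A'): step: R->6, L=6; A->plug->A->R->F->L->G->refl->B->L'->G->R'->E->plug->C
Char 2 ('H'): step: R->7, L=6; H->plug->H->R->E->L->C->refl->D->L'->B->R'->E->plug->C
Char 3 ('B'): step: R->0, L->7 (L advanced); B->plug->B->R->F->L->A->refl->H->L'->C->R'->E->plug->C
Char 4 ('F'): step: R->1, L=7; F->plug->F->R->C->L->H->refl->A->L'->F->R'->G->plug->G
Char 5 ('C'): step: R->2, L=7; C->plug->E->R->B->L->G->refl->B->L'->D->R'->H->plug->H
Char 6 ('A'): step: R->3, L=7; A->plug->A->R->F->L->A->refl->H->L'->C->R'->G->plug->G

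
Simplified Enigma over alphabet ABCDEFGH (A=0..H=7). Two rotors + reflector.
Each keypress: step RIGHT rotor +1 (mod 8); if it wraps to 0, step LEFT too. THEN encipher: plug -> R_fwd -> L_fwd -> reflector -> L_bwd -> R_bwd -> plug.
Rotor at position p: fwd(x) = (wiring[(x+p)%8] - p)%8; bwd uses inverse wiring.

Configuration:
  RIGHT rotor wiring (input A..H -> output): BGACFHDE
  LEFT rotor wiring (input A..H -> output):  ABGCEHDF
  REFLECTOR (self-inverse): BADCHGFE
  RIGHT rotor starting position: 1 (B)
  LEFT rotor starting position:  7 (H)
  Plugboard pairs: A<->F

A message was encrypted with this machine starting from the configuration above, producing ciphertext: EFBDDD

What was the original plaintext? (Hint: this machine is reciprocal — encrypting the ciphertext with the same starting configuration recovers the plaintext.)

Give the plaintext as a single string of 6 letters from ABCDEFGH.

Char 1 ('E'): step: R->2, L=7; E->plug->E->R->B->L->B->refl->A->L'->G->R'->A->plug->F
Char 2 ('F'): step: R->3, L=7; F->plug->A->R->H->L->E->refl->H->L'->D->R'->G->plug->G
Char 3 ('B'): step: R->4, L=7; B->plug->B->R->D->L->H->refl->E->L'->H->R'->C->plug->C
Char 4 ('D'): step: R->5, L=7; D->plug->D->R->E->L->D->refl->C->L'->C->R'->A->plug->F
Char 5 ('D'): step: R->6, L=7; D->plug->D->R->A->L->G->refl->F->L'->F->R'->A->plug->F
Char 6 ('D'): step: R->7, L=7; D->plug->D->R->B->L->B->refl->A->L'->G->R'->F->plug->A

Answer: FGCFFA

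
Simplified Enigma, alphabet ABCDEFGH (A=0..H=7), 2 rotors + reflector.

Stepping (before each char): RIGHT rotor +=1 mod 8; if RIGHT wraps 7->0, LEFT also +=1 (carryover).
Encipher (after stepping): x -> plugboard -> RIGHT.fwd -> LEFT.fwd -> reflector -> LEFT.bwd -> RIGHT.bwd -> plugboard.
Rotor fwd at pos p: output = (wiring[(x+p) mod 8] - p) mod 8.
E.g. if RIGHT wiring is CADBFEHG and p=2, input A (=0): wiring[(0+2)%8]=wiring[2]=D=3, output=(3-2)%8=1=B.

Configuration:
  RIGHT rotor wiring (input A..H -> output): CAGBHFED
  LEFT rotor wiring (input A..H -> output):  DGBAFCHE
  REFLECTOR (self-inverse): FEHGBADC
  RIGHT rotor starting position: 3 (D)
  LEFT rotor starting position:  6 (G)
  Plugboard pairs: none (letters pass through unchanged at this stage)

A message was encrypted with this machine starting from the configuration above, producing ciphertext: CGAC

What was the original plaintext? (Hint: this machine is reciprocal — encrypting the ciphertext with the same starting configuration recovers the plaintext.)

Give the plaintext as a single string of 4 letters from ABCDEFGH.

Answer: DFBA

Derivation:
Char 1 ('C'): step: R->4, L=6; C->plug->C->R->A->L->B->refl->E->L'->H->R'->D->plug->D
Char 2 ('G'): step: R->5, L=6; G->plug->G->R->E->L->D->refl->G->L'->B->R'->F->plug->F
Char 3 ('A'): step: R->6, L=6; A->plug->A->R->G->L->H->refl->C->L'->F->R'->B->plug->B
Char 4 ('C'): step: R->7, L=6; C->plug->C->R->B->L->G->refl->D->L'->E->R'->A->plug->A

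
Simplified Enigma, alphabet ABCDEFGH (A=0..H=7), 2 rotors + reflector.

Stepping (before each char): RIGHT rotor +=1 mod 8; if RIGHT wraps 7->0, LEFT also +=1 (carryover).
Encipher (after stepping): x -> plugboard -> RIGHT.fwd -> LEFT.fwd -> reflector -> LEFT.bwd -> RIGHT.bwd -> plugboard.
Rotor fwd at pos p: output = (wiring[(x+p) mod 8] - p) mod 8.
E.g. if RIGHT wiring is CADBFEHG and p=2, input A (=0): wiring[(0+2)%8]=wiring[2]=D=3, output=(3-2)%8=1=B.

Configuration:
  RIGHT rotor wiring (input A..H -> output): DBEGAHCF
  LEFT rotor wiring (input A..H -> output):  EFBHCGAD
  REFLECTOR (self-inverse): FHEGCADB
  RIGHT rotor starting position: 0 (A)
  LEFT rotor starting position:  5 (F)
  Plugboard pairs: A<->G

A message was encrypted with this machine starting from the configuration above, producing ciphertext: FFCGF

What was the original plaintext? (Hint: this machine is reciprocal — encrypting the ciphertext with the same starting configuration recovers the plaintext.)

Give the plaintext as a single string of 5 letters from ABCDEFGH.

Answer: HEDEE

Derivation:
Char 1 ('F'): step: R->1, L=5; F->plug->F->R->B->L->D->refl->G->L'->C->R'->H->plug->H
Char 2 ('F'): step: R->2, L=5; F->plug->F->R->D->L->H->refl->B->L'->A->R'->E->plug->E
Char 3 ('C'): step: R->3, L=5; C->plug->C->R->E->L->A->refl->F->L'->H->R'->D->plug->D
Char 4 ('G'): step: R->4, L=5; G->plug->A->R->E->L->A->refl->F->L'->H->R'->E->plug->E
Char 5 ('F'): step: R->5, L=5; F->plug->F->R->H->L->F->refl->A->L'->E->R'->E->plug->E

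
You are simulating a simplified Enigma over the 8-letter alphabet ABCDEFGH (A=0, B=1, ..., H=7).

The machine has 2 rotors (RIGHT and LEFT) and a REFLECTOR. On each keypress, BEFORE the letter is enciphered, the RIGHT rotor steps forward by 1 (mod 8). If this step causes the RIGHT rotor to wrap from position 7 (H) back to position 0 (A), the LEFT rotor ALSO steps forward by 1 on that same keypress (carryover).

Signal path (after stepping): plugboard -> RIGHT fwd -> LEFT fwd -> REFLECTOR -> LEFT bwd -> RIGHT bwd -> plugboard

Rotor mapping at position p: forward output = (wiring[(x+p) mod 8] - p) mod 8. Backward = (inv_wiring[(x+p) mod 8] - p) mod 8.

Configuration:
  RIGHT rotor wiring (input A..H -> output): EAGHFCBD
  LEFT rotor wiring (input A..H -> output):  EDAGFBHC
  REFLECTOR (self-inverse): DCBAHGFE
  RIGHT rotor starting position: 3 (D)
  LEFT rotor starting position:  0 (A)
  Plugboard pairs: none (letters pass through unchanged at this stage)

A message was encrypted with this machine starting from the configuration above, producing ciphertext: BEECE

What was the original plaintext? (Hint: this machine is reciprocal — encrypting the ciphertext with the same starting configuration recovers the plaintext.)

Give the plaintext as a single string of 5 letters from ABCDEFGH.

Answer: EBCHF

Derivation:
Char 1 ('B'): step: R->4, L=0; B->plug->B->R->G->L->H->refl->E->L'->A->R'->E->plug->E
Char 2 ('E'): step: R->5, L=0; E->plug->E->R->D->L->G->refl->F->L'->E->R'->B->plug->B
Char 3 ('E'): step: R->6, L=0; E->plug->E->R->A->L->E->refl->H->L'->G->R'->C->plug->C
Char 4 ('C'): step: R->7, L=0; C->plug->C->R->B->L->D->refl->A->L'->C->R'->H->plug->H
Char 5 ('E'): step: R->0, L->1 (L advanced); E->plug->E->R->F->L->G->refl->F->L'->C->R'->F->plug->F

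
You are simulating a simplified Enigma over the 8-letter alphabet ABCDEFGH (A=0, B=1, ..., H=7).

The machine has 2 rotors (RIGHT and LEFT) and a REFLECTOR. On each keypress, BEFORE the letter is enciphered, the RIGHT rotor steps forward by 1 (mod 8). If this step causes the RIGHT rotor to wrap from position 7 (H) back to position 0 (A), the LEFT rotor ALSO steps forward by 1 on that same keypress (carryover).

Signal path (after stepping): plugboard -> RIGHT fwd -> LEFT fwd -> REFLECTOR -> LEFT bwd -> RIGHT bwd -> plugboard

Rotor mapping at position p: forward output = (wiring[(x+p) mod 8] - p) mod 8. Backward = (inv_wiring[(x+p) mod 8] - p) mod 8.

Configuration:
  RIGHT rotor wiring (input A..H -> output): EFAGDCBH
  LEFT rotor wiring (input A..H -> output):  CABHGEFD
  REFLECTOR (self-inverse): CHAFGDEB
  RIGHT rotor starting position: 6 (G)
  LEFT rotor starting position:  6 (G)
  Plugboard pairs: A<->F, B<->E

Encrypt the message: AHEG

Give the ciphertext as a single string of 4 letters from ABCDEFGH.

Char 1 ('A'): step: R->7, L=6; A->plug->F->R->E->L->D->refl->F->L'->B->R'->D->plug->D
Char 2 ('H'): step: R->0, L->7 (L advanced); H->plug->H->R->H->L->G->refl->E->L'->A->R'->C->plug->C
Char 3 ('E'): step: R->1, L=7; E->plug->B->R->H->L->G->refl->E->L'->A->R'->F->plug->A
Char 4 ('G'): step: R->2, L=7; G->plug->G->R->C->L->B->refl->H->L'->F->R'->F->plug->A

Answer: DCAA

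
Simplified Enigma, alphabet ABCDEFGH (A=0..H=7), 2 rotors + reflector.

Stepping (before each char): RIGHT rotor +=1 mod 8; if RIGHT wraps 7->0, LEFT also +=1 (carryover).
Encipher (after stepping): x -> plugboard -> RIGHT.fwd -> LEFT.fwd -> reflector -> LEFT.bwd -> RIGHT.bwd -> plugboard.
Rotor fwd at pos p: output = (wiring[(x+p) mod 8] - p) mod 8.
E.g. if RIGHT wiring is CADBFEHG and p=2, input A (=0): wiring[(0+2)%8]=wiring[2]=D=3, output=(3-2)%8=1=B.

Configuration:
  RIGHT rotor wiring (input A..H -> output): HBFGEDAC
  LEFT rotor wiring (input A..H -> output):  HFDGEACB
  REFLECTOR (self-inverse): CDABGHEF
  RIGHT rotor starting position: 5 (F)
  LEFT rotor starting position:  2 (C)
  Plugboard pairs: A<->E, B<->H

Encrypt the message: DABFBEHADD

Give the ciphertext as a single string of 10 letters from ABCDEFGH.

Answer: CHFBABDCEA

Derivation:
Char 1 ('D'): step: R->6, L=2; D->plug->D->R->D->L->G->refl->E->L'->B->R'->C->plug->C
Char 2 ('A'): step: R->7, L=2; A->plug->E->R->H->L->D->refl->B->L'->A->R'->B->plug->H
Char 3 ('B'): step: R->0, L->3 (L advanced); B->plug->H->R->C->L->F->refl->H->L'->D->R'->F->plug->F
Char 4 ('F'): step: R->1, L=3; F->plug->F->R->H->L->A->refl->C->L'->G->R'->H->plug->B
Char 5 ('B'): step: R->2, L=3; B->plug->H->R->H->L->A->refl->C->L'->G->R'->E->plug->A
Char 6 ('E'): step: R->3, L=3; E->plug->A->R->D->L->H->refl->F->L'->C->R'->H->plug->B
Char 7 ('H'): step: R->4, L=3; H->plug->B->R->H->L->A->refl->C->L'->G->R'->D->plug->D
Char 8 ('A'): step: R->5, L=3; A->plug->E->R->E->L->G->refl->E->L'->F->R'->C->plug->C
Char 9 ('D'): step: R->6, L=3; D->plug->D->R->D->L->H->refl->F->L'->C->R'->A->plug->E
Char 10 ('D'): step: R->7, L=3; D->plug->D->R->G->L->C->refl->A->L'->H->R'->E->plug->A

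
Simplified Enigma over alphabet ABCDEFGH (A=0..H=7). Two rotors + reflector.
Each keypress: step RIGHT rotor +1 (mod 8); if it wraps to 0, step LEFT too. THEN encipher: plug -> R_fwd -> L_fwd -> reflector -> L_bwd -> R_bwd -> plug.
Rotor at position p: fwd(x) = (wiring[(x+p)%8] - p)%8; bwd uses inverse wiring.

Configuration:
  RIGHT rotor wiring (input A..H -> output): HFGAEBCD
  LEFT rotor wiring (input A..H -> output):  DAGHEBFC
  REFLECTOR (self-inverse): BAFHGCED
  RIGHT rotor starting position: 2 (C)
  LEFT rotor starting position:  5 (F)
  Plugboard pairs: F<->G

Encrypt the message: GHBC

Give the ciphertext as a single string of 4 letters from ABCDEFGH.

Char 1 ('G'): step: R->3, L=5; G->plug->F->R->E->L->D->refl->H->L'->H->R'->D->plug->D
Char 2 ('H'): step: R->4, L=5; H->plug->H->R->E->L->D->refl->H->L'->H->R'->D->plug->D
Char 3 ('B'): step: R->5, L=5; B->plug->B->R->F->L->B->refl->A->L'->B->R'->F->plug->G
Char 4 ('C'): step: R->6, L=5; C->plug->C->R->B->L->A->refl->B->L'->F->R'->B->plug->B

Answer: DDGB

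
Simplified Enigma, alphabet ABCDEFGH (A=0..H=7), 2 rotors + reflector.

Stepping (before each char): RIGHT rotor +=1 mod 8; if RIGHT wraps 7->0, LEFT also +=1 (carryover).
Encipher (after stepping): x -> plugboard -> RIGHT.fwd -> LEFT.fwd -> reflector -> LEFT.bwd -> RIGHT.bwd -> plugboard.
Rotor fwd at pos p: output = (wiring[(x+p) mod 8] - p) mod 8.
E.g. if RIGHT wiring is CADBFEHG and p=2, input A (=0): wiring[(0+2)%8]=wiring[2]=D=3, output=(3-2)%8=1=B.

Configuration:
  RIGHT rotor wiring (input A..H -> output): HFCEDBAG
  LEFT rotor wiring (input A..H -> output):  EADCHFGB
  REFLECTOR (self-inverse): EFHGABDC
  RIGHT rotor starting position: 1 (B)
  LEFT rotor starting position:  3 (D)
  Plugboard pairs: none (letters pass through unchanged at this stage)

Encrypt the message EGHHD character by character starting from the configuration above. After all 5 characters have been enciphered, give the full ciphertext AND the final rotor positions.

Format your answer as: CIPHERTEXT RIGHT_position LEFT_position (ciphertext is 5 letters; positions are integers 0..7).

Char 1 ('E'): step: R->2, L=3; E->plug->E->R->G->L->F->refl->B->L'->F->R'->G->plug->G
Char 2 ('G'): step: R->3, L=3; G->plug->G->R->C->L->C->refl->H->L'->A->R'->B->plug->B
Char 3 ('H'): step: R->4, L=3; H->plug->H->R->A->L->H->refl->C->L'->C->R'->D->plug->D
Char 4 ('H'): step: R->5, L=3; H->plug->H->R->G->L->F->refl->B->L'->F->R'->F->plug->F
Char 5 ('D'): step: R->6, L=3; D->plug->D->R->H->L->A->refl->E->L'->B->R'->C->plug->C
Final: ciphertext=GBDFC, RIGHT=6, LEFT=3

Answer: GBDFC 6 3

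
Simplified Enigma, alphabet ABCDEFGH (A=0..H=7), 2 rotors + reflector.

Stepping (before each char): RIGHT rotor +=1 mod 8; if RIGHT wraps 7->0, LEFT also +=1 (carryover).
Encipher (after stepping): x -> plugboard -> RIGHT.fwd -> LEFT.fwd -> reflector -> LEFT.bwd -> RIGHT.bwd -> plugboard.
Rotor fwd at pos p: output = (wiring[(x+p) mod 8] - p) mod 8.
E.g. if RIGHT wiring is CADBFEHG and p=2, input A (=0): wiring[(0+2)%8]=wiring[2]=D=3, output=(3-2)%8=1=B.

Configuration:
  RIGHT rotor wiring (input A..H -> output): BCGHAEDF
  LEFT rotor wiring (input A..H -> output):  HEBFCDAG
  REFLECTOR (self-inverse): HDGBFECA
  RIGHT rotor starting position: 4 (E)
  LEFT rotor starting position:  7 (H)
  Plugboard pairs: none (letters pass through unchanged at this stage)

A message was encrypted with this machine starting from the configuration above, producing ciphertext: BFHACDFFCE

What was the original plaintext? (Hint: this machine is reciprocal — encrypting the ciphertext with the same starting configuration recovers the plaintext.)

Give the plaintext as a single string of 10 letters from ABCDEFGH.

Answer: GECGHBDBBH

Derivation:
Char 1 ('B'): step: R->5, L=7; B->plug->B->R->G->L->E->refl->F->L'->C->R'->G->plug->G
Char 2 ('F'): step: R->6, L=7; F->plug->F->R->B->L->A->refl->H->L'->A->R'->E->plug->E
Char 3 ('H'): step: R->7, L=7; H->plug->H->R->E->L->G->refl->C->L'->D->R'->C->plug->C
Char 4 ('A'): step: R->0, L->0 (L advanced); A->plug->A->R->B->L->E->refl->F->L'->D->R'->G->plug->G
Char 5 ('C'): step: R->1, L=0; C->plug->C->R->G->L->A->refl->H->L'->A->R'->H->plug->H
Char 6 ('D'): step: R->2, L=0; D->plug->D->R->C->L->B->refl->D->L'->F->R'->B->plug->B
Char 7 ('F'): step: R->3, L=0; F->plug->F->R->G->L->A->refl->H->L'->A->R'->D->plug->D
Char 8 ('F'): step: R->4, L=0; F->plug->F->R->G->L->A->refl->H->L'->A->R'->B->plug->B
Char 9 ('C'): step: R->5, L=0; C->plug->C->R->A->L->H->refl->A->L'->G->R'->B->plug->B
Char 10 ('E'): step: R->6, L=0; E->plug->E->R->A->L->H->refl->A->L'->G->R'->H->plug->H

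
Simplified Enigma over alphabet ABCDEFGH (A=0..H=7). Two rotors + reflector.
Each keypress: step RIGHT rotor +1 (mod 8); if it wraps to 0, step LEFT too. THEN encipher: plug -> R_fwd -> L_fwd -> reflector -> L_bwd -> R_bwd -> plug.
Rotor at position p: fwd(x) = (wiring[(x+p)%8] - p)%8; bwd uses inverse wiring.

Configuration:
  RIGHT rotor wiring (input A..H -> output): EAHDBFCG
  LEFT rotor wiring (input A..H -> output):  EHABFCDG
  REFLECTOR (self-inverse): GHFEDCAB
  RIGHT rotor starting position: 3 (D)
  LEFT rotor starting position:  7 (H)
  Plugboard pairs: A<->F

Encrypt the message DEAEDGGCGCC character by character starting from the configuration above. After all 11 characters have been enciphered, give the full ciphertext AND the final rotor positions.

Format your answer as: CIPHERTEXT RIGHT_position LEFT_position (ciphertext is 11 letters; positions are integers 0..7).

Answer: FFDCEECDBEB 6 0

Derivation:
Char 1 ('D'): step: R->4, L=7; D->plug->D->R->C->L->A->refl->G->L'->F->R'->A->plug->F
Char 2 ('E'): step: R->5, L=7; E->plug->E->R->D->L->B->refl->H->L'->A->R'->A->plug->F
Char 3 ('A'): step: R->6, L=7; A->plug->F->R->F->L->G->refl->A->L'->C->R'->D->plug->D
Char 4 ('E'): step: R->7, L=7; E->plug->E->R->E->L->C->refl->F->L'->B->R'->C->plug->C
Char 5 ('D'): step: R->0, L->0 (L advanced); D->plug->D->R->D->L->B->refl->H->L'->B->R'->E->plug->E
Char 6 ('G'): step: R->1, L=0; G->plug->G->R->F->L->C->refl->F->L'->E->R'->E->plug->E
Char 7 ('G'): step: R->2, L=0; G->plug->G->R->C->L->A->refl->G->L'->H->R'->C->plug->C
Char 8 ('C'): step: R->3, L=0; C->plug->C->R->C->L->A->refl->G->L'->H->R'->D->plug->D
Char 9 ('G'): step: R->4, L=0; G->plug->G->R->D->L->B->refl->H->L'->B->R'->B->plug->B
Char 10 ('C'): step: R->5, L=0; C->plug->C->R->B->L->H->refl->B->L'->D->R'->E->plug->E
Char 11 ('C'): step: R->6, L=0; C->plug->C->R->G->L->D->refl->E->L'->A->R'->B->plug->B
Final: ciphertext=FFDCEECDBEB, RIGHT=6, LEFT=0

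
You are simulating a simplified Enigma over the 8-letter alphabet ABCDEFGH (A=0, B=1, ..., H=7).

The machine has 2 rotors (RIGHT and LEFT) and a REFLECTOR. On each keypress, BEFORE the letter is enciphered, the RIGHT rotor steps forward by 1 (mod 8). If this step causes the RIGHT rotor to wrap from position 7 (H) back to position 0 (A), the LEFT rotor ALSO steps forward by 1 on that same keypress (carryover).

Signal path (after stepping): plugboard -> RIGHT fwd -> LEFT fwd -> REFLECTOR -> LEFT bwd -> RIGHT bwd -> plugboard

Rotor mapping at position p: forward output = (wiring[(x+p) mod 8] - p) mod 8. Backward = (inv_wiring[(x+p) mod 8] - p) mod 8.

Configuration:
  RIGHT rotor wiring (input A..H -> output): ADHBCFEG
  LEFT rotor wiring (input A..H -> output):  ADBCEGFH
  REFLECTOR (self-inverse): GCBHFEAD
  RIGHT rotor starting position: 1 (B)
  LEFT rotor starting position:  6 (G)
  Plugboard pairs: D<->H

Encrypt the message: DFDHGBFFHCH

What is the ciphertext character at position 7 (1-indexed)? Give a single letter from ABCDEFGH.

Char 1 ('D'): step: R->2, L=6; D->plug->H->R->B->L->B->refl->C->L'->C->R'->E->plug->E
Char 2 ('F'): step: R->3, L=6; F->plug->F->R->F->L->E->refl->F->L'->D->R'->E->plug->E
Char 3 ('D'): step: R->4, L=6; D->plug->H->R->F->L->E->refl->F->L'->D->R'->G->plug->G
Char 4 ('H'): step: R->5, L=6; H->plug->D->R->D->L->F->refl->E->L'->F->R'->H->plug->D
Char 5 ('G'): step: R->6, L=6; G->plug->G->R->E->L->D->refl->H->L'->A->R'->B->plug->B
Char 6 ('B'): step: R->7, L=6; B->plug->B->R->B->L->B->refl->C->L'->C->R'->E->plug->E
Char 7 ('F'): step: R->0, L->7 (L advanced); F->plug->F->R->F->L->F->refl->E->L'->C->R'->E->plug->E

E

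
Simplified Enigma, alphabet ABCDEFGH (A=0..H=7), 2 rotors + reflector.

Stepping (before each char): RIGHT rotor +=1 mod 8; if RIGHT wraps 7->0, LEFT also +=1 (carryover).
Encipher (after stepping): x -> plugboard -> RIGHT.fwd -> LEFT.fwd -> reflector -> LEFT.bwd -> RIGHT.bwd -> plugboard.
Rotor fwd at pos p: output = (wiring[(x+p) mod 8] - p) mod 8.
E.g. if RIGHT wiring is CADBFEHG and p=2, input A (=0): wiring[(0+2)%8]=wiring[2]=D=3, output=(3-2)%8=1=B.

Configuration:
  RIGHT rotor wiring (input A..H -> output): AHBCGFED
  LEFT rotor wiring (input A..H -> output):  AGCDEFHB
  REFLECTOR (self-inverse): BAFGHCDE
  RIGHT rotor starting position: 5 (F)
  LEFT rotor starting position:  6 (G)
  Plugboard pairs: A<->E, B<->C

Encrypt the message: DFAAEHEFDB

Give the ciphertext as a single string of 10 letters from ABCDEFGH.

Answer: EEHGFCAAHH

Derivation:
Char 1 ('D'): step: R->6, L=6; D->plug->D->R->B->L->D->refl->G->L'->G->R'->A->plug->E
Char 2 ('F'): step: R->7, L=6; F->plug->F->R->H->L->H->refl->E->L'->E->R'->A->plug->E
Char 3 ('A'): step: R->0, L->7 (L advanced); A->plug->E->R->G->L->G->refl->D->L'->D->R'->H->plug->H
Char 4 ('A'): step: R->1, L=7; A->plug->E->R->E->L->E->refl->H->L'->C->R'->G->plug->G
Char 5 ('E'): step: R->2, L=7; E->plug->A->R->H->L->A->refl->B->L'->B->R'->F->plug->F
Char 6 ('H'): step: R->3, L=7; H->plug->H->R->G->L->G->refl->D->L'->D->R'->B->plug->C
Char 7 ('E'): step: R->4, L=7; E->plug->A->R->C->L->H->refl->E->L'->E->R'->E->plug->A
Char 8 ('F'): step: R->5, L=7; F->plug->F->R->E->L->E->refl->H->L'->C->R'->E->plug->A
Char 9 ('D'): step: R->6, L=7; D->plug->D->R->B->L->B->refl->A->L'->H->R'->H->plug->H
Char 10 ('B'): step: R->7, L=7; B->plug->C->R->A->L->C->refl->F->L'->F->R'->H->plug->H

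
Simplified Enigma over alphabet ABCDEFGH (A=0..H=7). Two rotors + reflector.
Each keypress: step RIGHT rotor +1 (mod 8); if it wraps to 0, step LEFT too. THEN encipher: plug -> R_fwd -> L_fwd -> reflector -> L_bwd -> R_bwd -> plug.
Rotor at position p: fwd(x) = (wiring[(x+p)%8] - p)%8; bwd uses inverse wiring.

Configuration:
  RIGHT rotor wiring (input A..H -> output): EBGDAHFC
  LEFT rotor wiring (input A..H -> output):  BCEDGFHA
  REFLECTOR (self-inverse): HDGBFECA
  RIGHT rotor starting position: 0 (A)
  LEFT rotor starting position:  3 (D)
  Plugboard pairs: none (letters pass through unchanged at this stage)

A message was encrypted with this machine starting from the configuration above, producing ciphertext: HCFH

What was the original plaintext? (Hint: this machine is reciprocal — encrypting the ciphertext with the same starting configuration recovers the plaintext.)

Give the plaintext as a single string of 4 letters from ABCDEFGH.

Char 1 ('H'): step: R->1, L=3; H->plug->H->R->D->L->E->refl->F->L'->E->R'->F->plug->F
Char 2 ('C'): step: R->2, L=3; C->plug->C->R->G->L->H->refl->A->L'->A->R'->F->plug->F
Char 3 ('F'): step: R->3, L=3; F->plug->F->R->B->L->D->refl->B->L'->H->R'->E->plug->E
Char 4 ('H'): step: R->4, L=3; H->plug->H->R->H->L->B->refl->D->L'->B->R'->C->plug->C

Answer: FFEC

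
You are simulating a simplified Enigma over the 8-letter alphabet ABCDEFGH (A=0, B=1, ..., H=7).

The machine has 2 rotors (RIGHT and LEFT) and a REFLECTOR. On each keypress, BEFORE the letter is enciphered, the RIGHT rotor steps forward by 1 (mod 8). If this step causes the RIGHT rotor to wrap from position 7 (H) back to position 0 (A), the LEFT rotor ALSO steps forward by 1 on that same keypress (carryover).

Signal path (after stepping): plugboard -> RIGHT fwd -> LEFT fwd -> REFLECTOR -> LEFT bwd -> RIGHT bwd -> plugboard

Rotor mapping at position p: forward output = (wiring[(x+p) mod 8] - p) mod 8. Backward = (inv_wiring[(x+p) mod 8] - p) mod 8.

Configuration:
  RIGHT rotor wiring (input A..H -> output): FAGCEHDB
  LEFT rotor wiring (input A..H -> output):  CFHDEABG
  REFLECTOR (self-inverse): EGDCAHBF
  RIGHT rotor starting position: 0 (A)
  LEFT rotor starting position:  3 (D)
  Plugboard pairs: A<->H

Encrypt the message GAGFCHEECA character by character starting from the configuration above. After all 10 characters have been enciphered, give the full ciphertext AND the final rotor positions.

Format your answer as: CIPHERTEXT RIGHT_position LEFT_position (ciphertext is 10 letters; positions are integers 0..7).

Answer: HHFABDCHGG 2 4

Derivation:
Char 1 ('G'): step: R->1, L=3; G->plug->G->R->A->L->A->refl->E->L'->H->R'->A->plug->H
Char 2 ('A'): step: R->2, L=3; A->plug->H->R->G->L->C->refl->D->L'->E->R'->A->plug->H
Char 3 ('G'): step: R->3, L=3; G->plug->G->R->F->L->H->refl->F->L'->C->R'->F->plug->F
Char 4 ('F'): step: R->4, L=3; F->plug->F->R->E->L->D->refl->C->L'->G->R'->H->plug->A
Char 5 ('C'): step: R->5, L=3; C->plug->C->R->E->L->D->refl->C->L'->G->R'->B->plug->B
Char 6 ('H'): step: R->6, L=3; H->plug->A->R->F->L->H->refl->F->L'->C->R'->D->plug->D
Char 7 ('E'): step: R->7, L=3; E->plug->E->R->D->L->G->refl->B->L'->B->R'->C->plug->C
Char 8 ('E'): step: R->0, L->4 (L advanced); E->plug->E->R->E->L->G->refl->B->L'->F->R'->A->plug->H
Char 9 ('C'): step: R->1, L=4; C->plug->C->R->B->L->E->refl->A->L'->A->R'->G->plug->G
Char 10 ('A'): step: R->2, L=4; A->plug->H->R->G->L->D->refl->C->L'->D->R'->G->plug->G
Final: ciphertext=HHFABDCHGG, RIGHT=2, LEFT=4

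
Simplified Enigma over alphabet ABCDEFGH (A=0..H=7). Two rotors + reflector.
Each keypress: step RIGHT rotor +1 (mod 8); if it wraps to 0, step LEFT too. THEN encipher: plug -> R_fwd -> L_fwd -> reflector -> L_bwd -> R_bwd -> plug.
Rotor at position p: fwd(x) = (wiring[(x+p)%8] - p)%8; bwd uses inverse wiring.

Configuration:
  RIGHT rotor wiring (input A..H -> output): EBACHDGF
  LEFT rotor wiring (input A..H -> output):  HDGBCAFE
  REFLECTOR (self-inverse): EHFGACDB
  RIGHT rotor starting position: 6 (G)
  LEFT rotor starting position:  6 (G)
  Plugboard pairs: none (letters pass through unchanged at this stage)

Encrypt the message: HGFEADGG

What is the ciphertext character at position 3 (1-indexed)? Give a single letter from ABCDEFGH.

Char 1 ('H'): step: R->7, L=6; H->plug->H->R->H->L->C->refl->F->L'->D->R'->E->plug->E
Char 2 ('G'): step: R->0, L->7 (L advanced); G->plug->G->R->G->L->B->refl->H->L'->D->R'->F->plug->F
Char 3 ('F'): step: R->1, L=7; F->plug->F->R->F->L->D->refl->G->L'->H->R'->B->plug->B

B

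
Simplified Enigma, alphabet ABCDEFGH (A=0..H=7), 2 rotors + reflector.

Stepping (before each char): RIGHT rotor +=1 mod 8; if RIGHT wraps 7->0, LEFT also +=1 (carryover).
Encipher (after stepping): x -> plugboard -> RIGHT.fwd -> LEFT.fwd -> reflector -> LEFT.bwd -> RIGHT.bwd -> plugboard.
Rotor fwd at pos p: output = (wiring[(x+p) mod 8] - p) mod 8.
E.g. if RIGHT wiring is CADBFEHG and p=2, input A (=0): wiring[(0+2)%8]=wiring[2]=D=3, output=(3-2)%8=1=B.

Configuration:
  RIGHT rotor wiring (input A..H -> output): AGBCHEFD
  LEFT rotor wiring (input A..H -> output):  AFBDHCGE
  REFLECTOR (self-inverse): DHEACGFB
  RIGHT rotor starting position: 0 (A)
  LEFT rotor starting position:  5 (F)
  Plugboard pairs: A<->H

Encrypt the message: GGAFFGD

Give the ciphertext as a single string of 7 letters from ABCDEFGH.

Char 1 ('G'): step: R->1, L=5; G->plug->G->R->C->L->H->refl->B->L'->B->R'->C->plug->C
Char 2 ('G'): step: R->2, L=5; G->plug->G->R->G->L->G->refl->F->L'->A->R'->B->plug->B
Char 3 ('A'): step: R->3, L=5; A->plug->H->R->G->L->G->refl->F->L'->A->R'->E->plug->E
Char 4 ('F'): step: R->4, L=5; F->plug->F->R->C->L->H->refl->B->L'->B->R'->C->plug->C
Char 5 ('F'): step: R->5, L=5; F->plug->F->R->E->L->A->refl->D->L'->D->R'->D->plug->D
Char 6 ('G'): step: R->6, L=5; G->plug->G->R->B->L->B->refl->H->L'->C->R'->C->plug->C
Char 7 ('D'): step: R->7, L=5; D->plug->D->R->C->L->H->refl->B->L'->B->R'->B->plug->B

Answer: CBECDCB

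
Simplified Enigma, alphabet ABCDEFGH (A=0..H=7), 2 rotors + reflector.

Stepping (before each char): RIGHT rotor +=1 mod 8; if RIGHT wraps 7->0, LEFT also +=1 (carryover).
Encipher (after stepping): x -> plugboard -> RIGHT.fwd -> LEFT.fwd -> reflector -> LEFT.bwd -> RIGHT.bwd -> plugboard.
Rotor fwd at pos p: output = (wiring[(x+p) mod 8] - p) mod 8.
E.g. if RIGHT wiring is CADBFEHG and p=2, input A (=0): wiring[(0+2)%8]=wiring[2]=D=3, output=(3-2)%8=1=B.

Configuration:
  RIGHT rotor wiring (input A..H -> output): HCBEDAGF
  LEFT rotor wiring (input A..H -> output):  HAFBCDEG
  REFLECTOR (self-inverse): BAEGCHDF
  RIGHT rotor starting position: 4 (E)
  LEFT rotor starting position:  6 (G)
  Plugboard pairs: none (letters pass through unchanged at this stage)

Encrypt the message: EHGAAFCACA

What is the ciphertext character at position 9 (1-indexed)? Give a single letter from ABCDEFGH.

Char 1 ('E'): step: R->5, L=6; E->plug->E->R->F->L->D->refl->G->L'->A->R'->C->plug->C
Char 2 ('H'): step: R->6, L=6; H->plug->H->R->C->L->B->refl->A->L'->B->R'->C->plug->C
Char 3 ('G'): step: R->7, L=6; G->plug->G->R->B->L->A->refl->B->L'->C->R'->D->plug->D
Char 4 ('A'): step: R->0, L->7 (L advanced); A->plug->A->R->H->L->F->refl->H->L'->A->R'->F->plug->F
Char 5 ('A'): step: R->1, L=7; A->plug->A->R->B->L->A->refl->B->L'->C->R'->D->plug->D
Char 6 ('F'): step: R->2, L=7; F->plug->F->R->D->L->G->refl->D->L'->F->R'->G->plug->G
Char 7 ('C'): step: R->3, L=7; C->plug->C->R->F->L->D->refl->G->L'->D->R'->D->plug->D
Char 8 ('A'): step: R->4, L=7; A->plug->A->R->H->L->F->refl->H->L'->A->R'->H->plug->H
Char 9 ('C'): step: R->5, L=7; C->plug->C->R->A->L->H->refl->F->L'->H->R'->G->plug->G

G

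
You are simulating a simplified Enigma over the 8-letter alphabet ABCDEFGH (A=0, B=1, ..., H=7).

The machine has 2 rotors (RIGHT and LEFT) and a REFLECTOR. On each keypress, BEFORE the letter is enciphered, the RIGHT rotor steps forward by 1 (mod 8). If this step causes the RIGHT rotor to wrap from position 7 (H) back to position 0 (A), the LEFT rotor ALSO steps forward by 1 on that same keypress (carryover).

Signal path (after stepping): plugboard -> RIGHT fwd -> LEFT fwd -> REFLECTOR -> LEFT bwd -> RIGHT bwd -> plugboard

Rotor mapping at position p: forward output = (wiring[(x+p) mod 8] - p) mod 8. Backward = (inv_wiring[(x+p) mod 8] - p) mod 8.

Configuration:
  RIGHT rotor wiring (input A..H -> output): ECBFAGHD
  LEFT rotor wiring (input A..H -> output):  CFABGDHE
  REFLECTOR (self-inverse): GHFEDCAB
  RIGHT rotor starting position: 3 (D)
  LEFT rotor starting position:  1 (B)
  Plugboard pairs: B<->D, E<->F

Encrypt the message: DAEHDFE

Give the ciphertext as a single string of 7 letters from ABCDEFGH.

Answer: GBAFGCD

Derivation:
Char 1 ('D'): step: R->4, L=1; D->plug->B->R->C->L->A->refl->G->L'->F->R'->G->plug->G
Char 2 ('A'): step: R->5, L=1; A->plug->A->R->B->L->H->refl->B->L'->H->R'->D->plug->B
Char 3 ('E'): step: R->6, L=1; E->plug->F->R->H->L->B->refl->H->L'->B->R'->A->plug->A
Char 4 ('H'): step: R->7, L=1; H->plug->H->R->A->L->E->refl->D->L'->G->R'->E->plug->F
Char 5 ('D'): step: R->0, L->2 (L advanced); D->plug->B->R->C->L->E->refl->D->L'->H->R'->G->plug->G
Char 6 ('F'): step: R->1, L=2; F->plug->E->R->F->L->C->refl->F->L'->E->R'->C->plug->C
Char 7 ('E'): step: R->2, L=2; E->plug->F->R->B->L->H->refl->B->L'->D->R'->B->plug->D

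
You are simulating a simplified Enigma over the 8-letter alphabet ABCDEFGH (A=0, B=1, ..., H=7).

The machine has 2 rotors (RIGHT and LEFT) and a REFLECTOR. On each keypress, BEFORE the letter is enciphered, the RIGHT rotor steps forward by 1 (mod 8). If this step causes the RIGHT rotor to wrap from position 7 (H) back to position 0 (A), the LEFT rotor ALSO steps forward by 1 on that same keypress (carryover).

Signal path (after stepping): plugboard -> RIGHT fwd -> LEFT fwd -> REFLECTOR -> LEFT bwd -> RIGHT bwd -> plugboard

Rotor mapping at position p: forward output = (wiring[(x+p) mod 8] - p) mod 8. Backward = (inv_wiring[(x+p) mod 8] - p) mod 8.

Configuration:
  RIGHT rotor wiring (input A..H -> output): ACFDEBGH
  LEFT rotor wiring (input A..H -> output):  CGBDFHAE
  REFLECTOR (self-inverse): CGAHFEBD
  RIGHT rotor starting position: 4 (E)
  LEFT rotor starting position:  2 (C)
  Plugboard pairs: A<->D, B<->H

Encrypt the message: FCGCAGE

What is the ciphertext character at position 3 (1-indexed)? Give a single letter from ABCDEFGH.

Char 1 ('F'): step: R->5, L=2; F->plug->F->R->A->L->H->refl->D->L'->C->R'->C->plug->C
Char 2 ('C'): step: R->6, L=2; C->plug->C->R->C->L->D->refl->H->L'->A->R'->A->plug->D
Char 3 ('G'): step: R->7, L=2; G->plug->G->R->C->L->D->refl->H->L'->A->R'->A->plug->D

D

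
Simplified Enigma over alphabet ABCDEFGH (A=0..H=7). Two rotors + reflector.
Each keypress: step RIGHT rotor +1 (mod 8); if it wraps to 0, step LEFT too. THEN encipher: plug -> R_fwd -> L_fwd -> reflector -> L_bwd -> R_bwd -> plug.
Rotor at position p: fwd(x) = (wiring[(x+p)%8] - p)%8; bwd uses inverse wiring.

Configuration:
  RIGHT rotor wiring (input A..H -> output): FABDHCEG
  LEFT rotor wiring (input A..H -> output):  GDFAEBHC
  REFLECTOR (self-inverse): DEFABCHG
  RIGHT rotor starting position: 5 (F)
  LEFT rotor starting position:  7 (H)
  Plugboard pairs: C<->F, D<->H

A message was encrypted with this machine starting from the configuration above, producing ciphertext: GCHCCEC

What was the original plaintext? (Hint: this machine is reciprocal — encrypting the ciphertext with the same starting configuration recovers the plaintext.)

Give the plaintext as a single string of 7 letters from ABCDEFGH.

Char 1 ('G'): step: R->6, L=7; G->plug->G->R->B->L->H->refl->G->L'->D->R'->E->plug->E
Char 2 ('C'): step: R->7, L=7; C->plug->F->R->A->L->D->refl->A->L'->H->R'->A->plug->A
Char 3 ('H'): step: R->0, L->0 (L advanced); H->plug->D->R->D->L->A->refl->D->L'->B->R'->C->plug->F
Char 4 ('C'): step: R->1, L=0; C->plug->F->R->D->L->A->refl->D->L'->B->R'->E->plug->E
Char 5 ('C'): step: R->2, L=0; C->plug->F->R->E->L->E->refl->B->L'->F->R'->C->plug->F
Char 6 ('E'): step: R->3, L=0; E->plug->E->R->D->L->A->refl->D->L'->B->R'->D->plug->H
Char 7 ('C'): step: R->4, L=0; C->plug->F->R->E->L->E->refl->B->L'->F->R'->G->plug->G

Answer: EAFEFHG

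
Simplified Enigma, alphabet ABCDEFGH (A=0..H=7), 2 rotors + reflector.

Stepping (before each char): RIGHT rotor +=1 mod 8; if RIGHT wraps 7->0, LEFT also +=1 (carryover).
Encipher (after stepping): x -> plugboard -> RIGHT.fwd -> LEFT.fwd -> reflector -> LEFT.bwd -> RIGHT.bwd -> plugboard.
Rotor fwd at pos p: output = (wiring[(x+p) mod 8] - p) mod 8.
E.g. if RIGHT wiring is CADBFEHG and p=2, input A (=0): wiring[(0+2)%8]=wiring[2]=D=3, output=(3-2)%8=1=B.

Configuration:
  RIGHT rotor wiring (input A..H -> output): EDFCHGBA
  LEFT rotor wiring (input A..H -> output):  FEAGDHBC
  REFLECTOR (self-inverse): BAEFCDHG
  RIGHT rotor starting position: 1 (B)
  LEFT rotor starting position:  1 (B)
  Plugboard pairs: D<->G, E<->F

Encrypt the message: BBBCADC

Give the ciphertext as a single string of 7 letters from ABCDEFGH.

Answer: DEFGFFG

Derivation:
Char 1 ('B'): step: R->2, L=1; B->plug->B->R->A->L->D->refl->F->L'->C->R'->G->plug->D
Char 2 ('B'): step: R->3, L=1; B->plug->B->R->E->L->G->refl->H->L'->B->R'->F->plug->E
Char 3 ('B'): step: R->4, L=1; B->plug->B->R->C->L->F->refl->D->L'->A->R'->E->plug->F
Char 4 ('C'): step: R->5, L=1; C->plug->C->R->D->L->C->refl->E->L'->H->R'->D->plug->G
Char 5 ('A'): step: R->6, L=1; A->plug->A->R->D->L->C->refl->E->L'->H->R'->E->plug->F
Char 6 ('D'): step: R->7, L=1; D->plug->G->R->H->L->E->refl->C->L'->D->R'->E->plug->F
Char 7 ('C'): step: R->0, L->2 (L advanced); C->plug->C->R->F->L->A->refl->B->L'->C->R'->D->plug->G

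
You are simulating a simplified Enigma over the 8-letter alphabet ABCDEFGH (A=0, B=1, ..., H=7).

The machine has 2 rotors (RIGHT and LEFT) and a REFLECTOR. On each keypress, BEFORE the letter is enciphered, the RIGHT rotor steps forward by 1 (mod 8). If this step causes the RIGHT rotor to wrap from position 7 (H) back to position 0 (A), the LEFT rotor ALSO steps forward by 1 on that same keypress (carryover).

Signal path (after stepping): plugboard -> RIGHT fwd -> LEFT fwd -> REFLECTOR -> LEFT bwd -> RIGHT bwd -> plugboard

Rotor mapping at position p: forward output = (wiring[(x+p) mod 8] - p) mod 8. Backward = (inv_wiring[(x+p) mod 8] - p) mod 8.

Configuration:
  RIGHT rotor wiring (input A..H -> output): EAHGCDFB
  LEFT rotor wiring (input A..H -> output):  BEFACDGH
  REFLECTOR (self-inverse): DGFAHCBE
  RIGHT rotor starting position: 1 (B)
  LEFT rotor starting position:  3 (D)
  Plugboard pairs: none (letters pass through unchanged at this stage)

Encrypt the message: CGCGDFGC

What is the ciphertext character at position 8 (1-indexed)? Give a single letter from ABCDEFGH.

Char 1 ('C'): step: R->2, L=3; C->plug->C->R->A->L->F->refl->C->L'->H->R'->F->plug->F
Char 2 ('G'): step: R->3, L=3; G->plug->G->R->F->L->G->refl->B->L'->G->R'->E->plug->E
Char 3 ('C'): step: R->4, L=3; C->plug->C->R->B->L->H->refl->E->L'->E->R'->F->plug->F
Char 4 ('G'): step: R->5, L=3; G->plug->G->R->B->L->H->refl->E->L'->E->R'->C->plug->C
Char 5 ('D'): step: R->6, L=3; D->plug->D->R->C->L->A->refl->D->L'->D->R'->B->plug->B
Char 6 ('F'): step: R->7, L=3; F->plug->F->R->D->L->D->refl->A->L'->C->R'->A->plug->A
Char 7 ('G'): step: R->0, L->4 (L advanced); G->plug->G->R->F->L->A->refl->D->L'->D->R'->F->plug->F
Char 8 ('C'): step: R->1, L=4; C->plug->C->R->F->L->A->refl->D->L'->D->R'->H->plug->H

H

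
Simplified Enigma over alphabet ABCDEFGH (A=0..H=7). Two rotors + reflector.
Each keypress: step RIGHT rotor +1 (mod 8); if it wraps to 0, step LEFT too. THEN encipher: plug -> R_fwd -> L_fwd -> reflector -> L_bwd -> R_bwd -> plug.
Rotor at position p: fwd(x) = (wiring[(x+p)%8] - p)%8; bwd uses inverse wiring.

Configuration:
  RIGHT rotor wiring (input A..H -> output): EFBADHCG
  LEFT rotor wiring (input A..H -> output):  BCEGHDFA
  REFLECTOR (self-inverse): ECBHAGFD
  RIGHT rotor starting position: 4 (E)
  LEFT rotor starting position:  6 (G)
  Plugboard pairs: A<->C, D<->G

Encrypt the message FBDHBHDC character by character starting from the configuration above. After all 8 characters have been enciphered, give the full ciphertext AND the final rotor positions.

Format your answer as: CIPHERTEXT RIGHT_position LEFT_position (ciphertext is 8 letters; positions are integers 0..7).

Answer: GFGBFCAB 4 7

Derivation:
Char 1 ('F'): step: R->5, L=6; F->plug->F->R->E->L->G->refl->F->L'->H->R'->D->plug->G
Char 2 ('B'): step: R->6, L=6; B->plug->B->R->A->L->H->refl->D->L'->C->R'->F->plug->F
Char 3 ('D'): step: R->7, L=6; D->plug->G->R->A->L->H->refl->D->L'->C->R'->D->plug->G
Char 4 ('H'): step: R->0, L->7 (L advanced); H->plug->H->R->G->L->E->refl->A->L'->F->R'->B->plug->B
Char 5 ('B'): step: R->1, L=7; B->plug->B->R->A->L->B->refl->C->L'->B->R'->F->plug->F
Char 6 ('H'): step: R->2, L=7; H->plug->H->R->D->L->F->refl->G->L'->H->R'->A->plug->C
Char 7 ('D'): step: R->3, L=7; D->plug->G->R->C->L->D->refl->H->L'->E->R'->C->plug->A
Char 8 ('C'): step: R->4, L=7; C->plug->A->R->H->L->G->refl->F->L'->D->R'->B->plug->B
Final: ciphertext=GFGBFCAB, RIGHT=4, LEFT=7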